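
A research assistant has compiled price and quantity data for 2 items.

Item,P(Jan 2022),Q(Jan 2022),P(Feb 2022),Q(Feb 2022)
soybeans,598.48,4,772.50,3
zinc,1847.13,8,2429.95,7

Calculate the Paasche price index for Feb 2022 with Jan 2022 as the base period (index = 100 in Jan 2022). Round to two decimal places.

Paasche price index uses current-period quantities as weights.
ΣP(Feb 2022)·Q(Feb 2022) = 772.50×3 + 2429.95×7 = 2317.5 + 17009.65 = 19327.15
ΣP(Jan 2022)·Q(Feb 2022) = 598.48×3 + 1847.13×7 = 1795.44 + 12929.91 = 14725.35
Index = 19327.15 / 14725.35 × 100 = 131.2509

131.25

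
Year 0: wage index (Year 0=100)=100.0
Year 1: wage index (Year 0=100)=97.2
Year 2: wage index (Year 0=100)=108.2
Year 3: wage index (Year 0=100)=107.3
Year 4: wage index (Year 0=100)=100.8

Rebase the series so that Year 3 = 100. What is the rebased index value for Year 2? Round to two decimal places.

100.84

Rebased(Year 2) = 108.2 / 107.3 × 100 = 100.8388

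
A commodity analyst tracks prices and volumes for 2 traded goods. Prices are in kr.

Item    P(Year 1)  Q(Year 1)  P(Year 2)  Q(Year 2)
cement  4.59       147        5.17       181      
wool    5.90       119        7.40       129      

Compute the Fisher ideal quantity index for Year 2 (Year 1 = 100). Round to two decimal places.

Laspeyres component (base-period weights):
ΣP(Year 1)Q(Year 2) = 4.59×181 + 5.90×129 = 830.79 + 761.1 = 1591.89
ΣP(Year 1)Q(Year 1) = 4.59×147 + 5.90×119 = 674.73 + 702.1 = 1376.83
L = 1591.89 / 1376.83 × 100 = 115.6199
Paasche component (current-period weights):
ΣP(Year 2)Q(Year 2) = 5.17×181 + 7.40×129 = 935.77 + 954.6 = 1890.37
ΣP(Year 2)Q(Year 1) = 5.17×147 + 7.40×119 = 759.99 + 880.6 = 1640.59
P = 1890.37 / 1640.59 × 100 = 115.2250
Fisher = √(L × P) = √(115.6199 × 115.2250) = 115.4223

115.42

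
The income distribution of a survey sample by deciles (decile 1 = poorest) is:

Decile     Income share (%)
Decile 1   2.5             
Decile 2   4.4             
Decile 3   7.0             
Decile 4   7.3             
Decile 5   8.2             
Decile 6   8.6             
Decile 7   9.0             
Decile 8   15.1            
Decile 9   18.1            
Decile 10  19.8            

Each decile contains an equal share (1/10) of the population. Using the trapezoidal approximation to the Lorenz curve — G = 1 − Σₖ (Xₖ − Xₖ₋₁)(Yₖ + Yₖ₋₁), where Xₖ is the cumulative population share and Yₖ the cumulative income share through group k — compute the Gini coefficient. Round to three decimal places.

0.298

Cumulative income shares Yₖ: 0.0250, 0.0690, 0.1390, 0.2120, 0.2940, 0.3800, 0.4700, 0.6210, 0.8020, 1.0000
Σ (Xₖ−Xₖ₋₁)(Yₖ+Yₖ₋₁) = (1/10)(0.0250+0.0000) + (1/10)(0.0690+0.0250) + (1/10)(0.1390+0.0690) + (1/10)(0.2120+0.1390) + (1/10)(0.2940+0.2120) + (1/10)(0.3800+0.2940) + (1/10)(0.4700+0.3800) + (1/10)(0.6210+0.4700) + (1/10)(0.8020+0.6210) + (1/10)(1.0000+0.8020)
  = 0.0025 + 0.0094 + 0.0208 + 0.0351 + 0.0506 + 0.0674 + 0.0850 + 0.1091 + 0.1423 + 0.1802 = 0.7024
G = 1 − 0.7024 = 0.2976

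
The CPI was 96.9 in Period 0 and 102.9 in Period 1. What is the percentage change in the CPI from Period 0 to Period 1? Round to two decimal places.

Change = (102.9 − 96.9) / 96.9 × 100
       = 6.0 / 96.9 × 100 = 6.1920%

6.19%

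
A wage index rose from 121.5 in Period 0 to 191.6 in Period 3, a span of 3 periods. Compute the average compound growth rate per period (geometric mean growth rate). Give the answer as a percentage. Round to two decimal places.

Growth factor = (191.6/121.5)^(1/3) = (1.576955)^(1/3) = 1.163965
Growth rate = 1.163965 − 1 = 0.163965 = 16.3965%

16.40%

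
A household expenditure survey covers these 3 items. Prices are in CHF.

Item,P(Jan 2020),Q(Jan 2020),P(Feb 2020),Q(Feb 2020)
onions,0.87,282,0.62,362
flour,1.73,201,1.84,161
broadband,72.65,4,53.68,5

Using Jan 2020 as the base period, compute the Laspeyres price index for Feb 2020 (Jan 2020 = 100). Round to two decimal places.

85.94

Laspeyres price index uses base-period quantities as weights.
ΣP(Feb 2020)·Q(Jan 2020) = 0.62×282 + 1.84×201 + 53.68×4 = 174.84 + 369.84 + 214.72 = 759.4
ΣP(Jan 2020)·Q(Jan 2020) = 0.87×282 + 1.73×201 + 72.65×4 = 245.34 + 347.73 + 290.6 = 883.67
Index = 759.4 / 883.67 × 100 = 85.9371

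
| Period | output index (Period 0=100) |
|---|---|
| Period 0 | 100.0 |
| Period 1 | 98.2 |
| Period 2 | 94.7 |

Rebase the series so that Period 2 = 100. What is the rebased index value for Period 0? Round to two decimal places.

Rebased(Period 0) = 100.0 / 94.7 × 100 = 105.5966

105.60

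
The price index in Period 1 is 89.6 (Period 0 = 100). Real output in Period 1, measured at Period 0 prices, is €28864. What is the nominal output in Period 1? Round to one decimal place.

25862.1

Nominal = Real × (Index/100) = 28864 × (89.6/100)
        = 28864 × 0.896 = 25862.1440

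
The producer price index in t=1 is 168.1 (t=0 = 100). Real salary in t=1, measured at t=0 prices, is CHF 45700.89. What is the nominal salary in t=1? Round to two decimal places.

Nominal = Real × (Index/100) = 45700.89 × (168.1/100)
        = 45700.89 × 1.681 = 76823.1961

76823.20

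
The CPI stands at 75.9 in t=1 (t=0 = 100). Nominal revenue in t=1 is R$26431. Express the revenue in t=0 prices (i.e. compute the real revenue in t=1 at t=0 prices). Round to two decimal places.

Real = Nominal ÷ (Index/100) = 26431 ÷ (75.9/100)
     = 26431 ÷ 0.759 = 34823.4519

34823.45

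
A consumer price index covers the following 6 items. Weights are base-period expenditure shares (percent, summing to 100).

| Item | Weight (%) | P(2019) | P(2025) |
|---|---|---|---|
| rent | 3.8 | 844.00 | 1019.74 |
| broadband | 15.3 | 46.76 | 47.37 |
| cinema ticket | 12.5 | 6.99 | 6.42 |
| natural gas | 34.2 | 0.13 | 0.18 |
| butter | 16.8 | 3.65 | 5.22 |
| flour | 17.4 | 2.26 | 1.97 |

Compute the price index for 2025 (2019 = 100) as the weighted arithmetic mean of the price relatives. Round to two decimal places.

118.12

rent: 3.8 × (1019.74/844.00) = 3.8 × 1.208223 = 4.5912
broadband: 15.3 × (47.37/46.76) = 15.3 × 1.013045 = 15.4996
cinema ticket: 12.5 × (6.42/6.99) = 12.5 × 0.918455 = 11.4807
natural gas: 34.2 × (0.18/0.13) = 34.2 × 1.384615 = 47.3538
butter: 16.8 × (5.22/3.65) = 16.8 × 1.430137 = 24.0263
flour: 17.4 × (1.97/2.26) = 17.4 × 0.871681 = 15.1673
Index = Σ wᵢ·(p₁ᵢ/p₀ᵢ) = 4.5912 + 15.4996 + 11.4807 + 47.3538 + 24.0263 + 15.1673 = 118.1189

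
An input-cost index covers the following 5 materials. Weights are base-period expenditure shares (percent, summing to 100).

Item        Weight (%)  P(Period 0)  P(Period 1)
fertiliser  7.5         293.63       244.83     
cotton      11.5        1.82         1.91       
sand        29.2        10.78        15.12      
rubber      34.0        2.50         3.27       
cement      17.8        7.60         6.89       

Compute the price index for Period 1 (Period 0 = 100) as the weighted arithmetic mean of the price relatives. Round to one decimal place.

fertiliser: 7.5 × (244.83/293.63) = 7.5 × 0.833804 = 6.2535
cotton: 11.5 × (1.91/1.82) = 11.5 × 1.049451 = 12.0687
sand: 29.2 × (15.12/10.78) = 29.2 × 1.402597 = 40.9558
rubber: 34.0 × (3.27/2.50) = 34.0 × 1.308000 = 44.4720
cement: 17.8 × (6.89/7.60) = 17.8 × 0.906579 = 16.1371
Index = Σ wᵢ·(p₁ᵢ/p₀ᵢ) = 6.2535 + 12.0687 + 40.9558 + 44.4720 + 16.1371 = 119.8872

119.9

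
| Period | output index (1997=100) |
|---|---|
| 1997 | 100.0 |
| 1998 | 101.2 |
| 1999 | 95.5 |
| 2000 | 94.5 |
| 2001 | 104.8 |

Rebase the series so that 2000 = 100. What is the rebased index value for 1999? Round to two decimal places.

Rebased(1999) = 95.5 / 94.5 × 100 = 101.0582

101.06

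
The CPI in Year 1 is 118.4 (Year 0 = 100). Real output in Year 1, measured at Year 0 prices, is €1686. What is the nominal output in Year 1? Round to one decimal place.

Nominal = Real × (Index/100) = 1686 × (118.4/100)
        = 1686 × 1.184 = 1996.2240

1996.2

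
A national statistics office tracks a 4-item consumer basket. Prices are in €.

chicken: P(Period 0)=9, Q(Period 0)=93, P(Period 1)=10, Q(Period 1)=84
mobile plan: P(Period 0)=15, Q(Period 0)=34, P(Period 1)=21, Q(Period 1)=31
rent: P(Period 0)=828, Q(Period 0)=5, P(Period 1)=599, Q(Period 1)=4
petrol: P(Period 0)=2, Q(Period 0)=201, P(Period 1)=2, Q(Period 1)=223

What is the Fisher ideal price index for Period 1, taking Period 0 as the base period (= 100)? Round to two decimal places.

Laspeyres component (base-period weights):
ΣP(Period 1)Q(Period 0) = 10×93 + 21×34 + 599×5 + 2×201 = 930 + 714 + 2995 + 402 = 5041
ΣP(Period 0)Q(Period 0) = 9×93 + 15×34 + 828×5 + 2×201 = 837 + 510 + 4140 + 402 = 5889
L = 5041 / 5889 × 100 = 85.6003
Paasche component (current-period weights):
ΣP(Period 1)Q(Period 1) = 10×84 + 21×31 + 599×4 + 2×223 = 840 + 651 + 2396 + 446 = 4333
ΣP(Period 0)Q(Period 1) = 9×84 + 15×31 + 828×4 + 2×223 = 756 + 465 + 3312 + 446 = 4979
P = 4333 / 4979 × 100 = 87.0255
Fisher = √(L × P) = √(85.6003 × 87.0255) = 86.3099

86.31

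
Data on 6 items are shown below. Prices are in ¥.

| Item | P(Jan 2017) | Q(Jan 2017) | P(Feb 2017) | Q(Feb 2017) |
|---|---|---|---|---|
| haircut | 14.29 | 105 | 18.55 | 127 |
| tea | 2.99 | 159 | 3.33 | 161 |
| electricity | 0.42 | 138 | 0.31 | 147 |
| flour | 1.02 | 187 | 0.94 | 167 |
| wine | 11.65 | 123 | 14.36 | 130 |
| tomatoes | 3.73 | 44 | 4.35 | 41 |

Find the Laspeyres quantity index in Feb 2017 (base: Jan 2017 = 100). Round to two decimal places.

Laspeyres quantity index uses base-period prices as weights.
ΣP(Jan 2017)·Q(Feb 2017) = 14.29×127 + 2.99×161 + 0.42×147 + 1.02×167 + 11.65×130 + 3.73×41 = 1814.83 + 481.39 + 61.74 + 170.34 + 1514.5 + 152.93 = 4195.73
ΣP(Jan 2017)·Q(Jan 2017) = 14.29×105 + 2.99×159 + 0.42×138 + 1.02×187 + 11.65×123 + 3.73×44 = 1500.45 + 475.41 + 57.96 + 190.74 + 1432.95 + 164.12 = 3821.63
Index = 4195.73 / 3821.63 × 100 = 109.7890

109.79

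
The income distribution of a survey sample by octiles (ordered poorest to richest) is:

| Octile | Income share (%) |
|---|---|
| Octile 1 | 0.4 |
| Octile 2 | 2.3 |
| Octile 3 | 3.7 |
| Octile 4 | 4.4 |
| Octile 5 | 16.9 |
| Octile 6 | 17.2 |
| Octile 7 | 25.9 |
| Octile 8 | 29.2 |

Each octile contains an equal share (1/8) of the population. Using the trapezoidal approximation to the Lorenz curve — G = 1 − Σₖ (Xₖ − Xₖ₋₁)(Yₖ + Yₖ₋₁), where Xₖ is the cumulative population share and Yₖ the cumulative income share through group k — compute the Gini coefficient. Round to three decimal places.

Cumulative income shares Yₖ: 0.0040, 0.0270, 0.0640, 0.1080, 0.2770, 0.4490, 0.7080, 1.0000
Σ (Xₖ−Xₖ₋₁)(Yₖ+Yₖ₋₁) = (1/8)(0.0040+0.0000) + (1/8)(0.0270+0.0040) + (1/8)(0.0640+0.0270) + (1/8)(0.1080+0.0640) + (1/8)(0.2770+0.1080) + (1/8)(0.4490+0.2770) + (1/8)(0.7080+0.4490) + (1/8)(1.0000+0.7080)
  = 0.0005 + 0.0039 + 0.0114 + 0.0215 + 0.0481 + 0.0907 + 0.1446 + 0.2135 = 0.5343
G = 1 − 0.5343 = 0.4657

0.466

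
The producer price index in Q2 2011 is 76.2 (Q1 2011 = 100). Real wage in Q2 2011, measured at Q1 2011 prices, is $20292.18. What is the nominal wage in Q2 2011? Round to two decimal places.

Nominal = Real × (Index/100) = 20292.18 × (76.2/100)
        = 20292.18 × 0.762 = 15462.6412

15462.64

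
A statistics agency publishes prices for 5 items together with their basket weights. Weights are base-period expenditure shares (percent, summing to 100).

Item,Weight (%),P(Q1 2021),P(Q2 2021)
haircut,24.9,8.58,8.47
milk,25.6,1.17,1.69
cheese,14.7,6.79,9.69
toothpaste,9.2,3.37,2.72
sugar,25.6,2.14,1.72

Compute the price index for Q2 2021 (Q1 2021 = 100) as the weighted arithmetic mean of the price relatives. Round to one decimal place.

110.5

haircut: 24.9 × (8.47/8.58) = 24.9 × 0.987179 = 24.5808
milk: 25.6 × (1.69/1.17) = 25.6 × 1.444444 = 36.9778
cheese: 14.7 × (9.69/6.79) = 14.7 × 1.427099 = 20.9784
toothpaste: 9.2 × (2.72/3.37) = 9.2 × 0.807122 = 7.4255
sugar: 25.6 × (1.72/2.14) = 25.6 × 0.803738 = 20.5757
Index = Σ wᵢ·(p₁ᵢ/p₀ᵢ) = 24.5808 + 36.9778 + 20.9784 + 7.4255 + 20.5757 = 110.5381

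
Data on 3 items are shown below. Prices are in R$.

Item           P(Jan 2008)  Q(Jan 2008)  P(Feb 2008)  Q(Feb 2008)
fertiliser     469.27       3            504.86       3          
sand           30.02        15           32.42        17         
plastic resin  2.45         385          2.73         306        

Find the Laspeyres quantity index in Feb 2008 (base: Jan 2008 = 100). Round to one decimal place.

Laspeyres quantity index uses base-period prices as weights.
ΣP(Jan 2008)·Q(Feb 2008) = 469.27×3 + 30.02×17 + 2.45×306 = 1407.81 + 510.34 + 749.7 = 2667.85
ΣP(Jan 2008)·Q(Jan 2008) = 469.27×3 + 30.02×15 + 2.45×385 = 1407.81 + 450.3 + 943.25 = 2801.36
Index = 2667.85 / 2801.36 × 100 = 95.2341

95.2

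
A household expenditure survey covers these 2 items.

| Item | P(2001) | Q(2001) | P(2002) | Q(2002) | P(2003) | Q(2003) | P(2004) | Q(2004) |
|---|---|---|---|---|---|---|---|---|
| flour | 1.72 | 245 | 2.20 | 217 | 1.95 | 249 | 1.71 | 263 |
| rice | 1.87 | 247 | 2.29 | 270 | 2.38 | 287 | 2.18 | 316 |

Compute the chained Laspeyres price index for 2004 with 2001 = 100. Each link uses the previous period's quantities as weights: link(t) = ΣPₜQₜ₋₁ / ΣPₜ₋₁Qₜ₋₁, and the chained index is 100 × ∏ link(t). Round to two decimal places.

Link 2001→2002:
ΣP(2002)Q(2001) = 2.20×245 + 2.29×247 = 539 + 565.63 = 1104.63
ΣP(2001)Q(2001) = 1.72×245 + 1.87×247 = 421.4 + 461.89 = 883.29
link = 1104.63/883.29 = 1.250586
Link 2002→2003:
ΣP(2003)Q(2002) = 1.95×217 + 2.38×270 = 423.15 + 642.6 = 1065.75
ΣP(2002)Q(2002) = 2.20×217 + 2.29×270 = 477.4 + 618.3 = 1095.7
link = 1065.75/1095.7 = 0.972666
Link 2003→2004:
ΣP(2004)Q(2003) = 1.71×249 + 2.18×287 = 425.79 + 625.66 = 1051.45
ΣP(2003)Q(2003) = 1.95×249 + 2.38×287 = 485.55 + 683.06 = 1168.61
link = 1051.45/1168.61 = 0.899744
Chained index = 100 × 1.250586 × 0.972666 × 0.899744 = 109.4451

109.45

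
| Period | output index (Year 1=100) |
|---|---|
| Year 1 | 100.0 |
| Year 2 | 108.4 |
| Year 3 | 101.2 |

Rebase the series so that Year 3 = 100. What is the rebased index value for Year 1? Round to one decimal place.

98.8

Rebased(Year 1) = 100.0 / 101.2 × 100 = 98.8142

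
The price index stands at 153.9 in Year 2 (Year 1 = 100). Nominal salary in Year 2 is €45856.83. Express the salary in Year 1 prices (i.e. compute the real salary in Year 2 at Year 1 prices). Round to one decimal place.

Real = Nominal ÷ (Index/100) = 45856.83 ÷ (153.9/100)
     = 45856.83 ÷ 1.539 = 29796.5107

29796.5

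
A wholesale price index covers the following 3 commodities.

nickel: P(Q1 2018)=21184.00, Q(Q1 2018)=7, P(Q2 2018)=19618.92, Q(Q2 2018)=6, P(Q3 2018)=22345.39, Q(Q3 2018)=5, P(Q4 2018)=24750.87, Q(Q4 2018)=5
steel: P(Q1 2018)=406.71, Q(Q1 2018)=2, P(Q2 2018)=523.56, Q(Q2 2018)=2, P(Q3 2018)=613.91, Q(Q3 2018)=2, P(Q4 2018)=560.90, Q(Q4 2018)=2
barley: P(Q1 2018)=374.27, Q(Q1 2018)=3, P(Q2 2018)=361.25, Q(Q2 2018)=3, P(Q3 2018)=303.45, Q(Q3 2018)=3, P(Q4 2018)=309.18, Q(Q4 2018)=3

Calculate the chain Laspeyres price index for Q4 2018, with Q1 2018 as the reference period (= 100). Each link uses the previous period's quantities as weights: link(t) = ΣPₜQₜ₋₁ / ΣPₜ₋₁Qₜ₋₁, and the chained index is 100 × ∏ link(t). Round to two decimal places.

116.58

Link Q1 2018→Q2 2018:
ΣP(Q2 2018)Q(Q1 2018) = 19618.92×7 + 523.56×2 + 361.25×3 = 137332.44 + 1047.12 + 1083.75 = 139463.31
ΣP(Q1 2018)Q(Q1 2018) = 21184.00×7 + 406.71×2 + 374.27×3 = 148288 + 813.42 + 1122.81 = 150224.23
link = 139463.31/150224.23 = 0.928368
Link Q2 2018→Q3 2018:
ΣP(Q3 2018)Q(Q2 2018) = 22345.39×6 + 613.91×2 + 303.45×3 = 134072.34 + 1227.82 + 910.35 = 136210.51
ΣP(Q2 2018)Q(Q2 2018) = 19618.92×6 + 523.56×2 + 361.25×3 = 117713.52 + 1047.12 + 1083.75 = 119844.39
link = 136210.51/119844.39 = 1.136561
Link Q3 2018→Q4 2018:
ΣP(Q4 2018)Q(Q3 2018) = 24750.87×5 + 560.90×2 + 309.18×3 = 123754.35 + 1121.8 + 927.54 = 125803.69
ΣP(Q3 2018)Q(Q3 2018) = 22345.39×5 + 613.91×2 + 303.45×3 = 111726.95 + 1227.82 + 910.35 = 113865.12
link = 125803.69/113865.12 = 1.104848
Chained index = 100 × 0.928368 × 1.136561 × 1.104848 = 116.5777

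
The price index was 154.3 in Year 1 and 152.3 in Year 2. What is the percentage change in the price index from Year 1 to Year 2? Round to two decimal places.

Change = (152.3 − 154.3) / 154.3 × 100
       = -2.0 / 154.3 × 100 = -1.2962%

-1.30%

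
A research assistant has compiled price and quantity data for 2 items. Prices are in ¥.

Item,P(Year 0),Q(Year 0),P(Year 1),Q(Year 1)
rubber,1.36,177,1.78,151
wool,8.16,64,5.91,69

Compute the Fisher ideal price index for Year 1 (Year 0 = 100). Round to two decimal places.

89.45

Laspeyres component (base-period weights):
ΣP(Year 1)Q(Year 0) = 1.78×177 + 5.91×64 = 315.06 + 378.24 = 693.3
ΣP(Year 0)Q(Year 0) = 1.36×177 + 8.16×64 = 240.72 + 522.24 = 762.96
L = 693.3 / 762.96 × 100 = 90.8698
Paasche component (current-period weights):
ΣP(Year 1)Q(Year 1) = 1.78×151 + 5.91×69 = 268.78 + 407.79 = 676.57
ΣP(Year 0)Q(Year 1) = 1.36×151 + 8.16×69 = 205.36 + 563.04 = 768.4
P = 676.57 / 768.4 × 100 = 88.0492
Fisher = √(L × P) = √(90.8698 × 88.0492) = 89.4484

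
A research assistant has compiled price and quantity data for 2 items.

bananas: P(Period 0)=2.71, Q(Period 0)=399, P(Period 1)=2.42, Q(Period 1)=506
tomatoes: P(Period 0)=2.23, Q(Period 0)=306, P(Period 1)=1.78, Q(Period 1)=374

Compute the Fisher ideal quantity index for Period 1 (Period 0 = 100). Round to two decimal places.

Laspeyres component (base-period weights):
ΣP(Period 0)Q(Period 1) = 2.71×506 + 2.23×374 = 1371.26 + 834.02 = 2205.28
ΣP(Period 0)Q(Period 0) = 2.71×399 + 2.23×306 = 1081.29 + 682.38 = 1763.67
L = 2205.28 / 1763.67 × 100 = 125.0393
Paasche component (current-period weights):
ΣP(Period 1)Q(Period 1) = 2.42×506 + 1.78×374 = 1224.52 + 665.72 = 1890.24
ΣP(Period 1)Q(Period 0) = 2.42×399 + 1.78×306 = 965.58 + 544.68 = 1510.26
P = 1890.24 / 1510.26 × 100 = 125.1599
Fisher = √(L × P) = √(125.0393 × 125.1599) = 125.0996

125.10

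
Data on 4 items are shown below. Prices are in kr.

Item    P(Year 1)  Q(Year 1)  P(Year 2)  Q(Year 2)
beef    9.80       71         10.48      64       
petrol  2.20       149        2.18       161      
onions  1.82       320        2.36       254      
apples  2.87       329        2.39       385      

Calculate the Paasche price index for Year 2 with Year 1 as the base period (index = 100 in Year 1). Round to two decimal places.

99.71

Paasche price index uses current-period quantities as weights.
ΣP(Year 2)·Q(Year 2) = 10.48×64 + 2.18×161 + 2.36×254 + 2.39×385 = 670.72 + 350.98 + 599.44 + 920.15 = 2541.29
ΣP(Year 1)·Q(Year 2) = 9.80×64 + 2.20×161 + 1.82×254 + 2.87×385 = 627.2 + 354.2 + 462.28 + 1104.95 = 2548.63
Index = 2541.29 / 2548.63 × 100 = 99.7120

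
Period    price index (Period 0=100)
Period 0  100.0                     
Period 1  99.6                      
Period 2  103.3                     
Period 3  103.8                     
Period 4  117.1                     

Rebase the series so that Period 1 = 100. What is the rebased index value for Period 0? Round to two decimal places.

Rebased(Period 0) = 100.0 / 99.6 × 100 = 100.4016

100.40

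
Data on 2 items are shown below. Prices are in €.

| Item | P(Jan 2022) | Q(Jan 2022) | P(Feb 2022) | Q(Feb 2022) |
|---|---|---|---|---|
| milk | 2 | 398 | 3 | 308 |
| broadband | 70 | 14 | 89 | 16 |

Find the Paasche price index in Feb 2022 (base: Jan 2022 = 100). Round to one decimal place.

Paasche price index uses current-period quantities as weights.
ΣP(Feb 2022)·Q(Feb 2022) = 3×308 + 89×16 = 924 + 1424 = 2348
ΣP(Jan 2022)·Q(Feb 2022) = 2×308 + 70×16 = 616 + 1120 = 1736
Index = 2348 / 1736 × 100 = 135.2535

135.3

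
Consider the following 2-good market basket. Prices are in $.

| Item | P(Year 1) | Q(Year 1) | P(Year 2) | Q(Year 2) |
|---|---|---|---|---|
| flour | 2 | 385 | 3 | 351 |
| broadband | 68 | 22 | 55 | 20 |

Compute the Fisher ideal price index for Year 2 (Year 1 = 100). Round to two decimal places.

104.39

Laspeyres component (base-period weights):
ΣP(Year 2)Q(Year 1) = 3×385 + 55×22 = 1155 + 1210 = 2365
ΣP(Year 1)Q(Year 1) = 2×385 + 68×22 = 770 + 1496 = 2266
L = 2365 / 2266 × 100 = 104.3689
Paasche component (current-period weights):
ΣP(Year 2)Q(Year 2) = 3×351 + 55×20 = 1053 + 1100 = 2153
ΣP(Year 1)Q(Year 2) = 2×351 + 68×20 = 702 + 1360 = 2062
P = 2153 / 2062 × 100 = 104.4132
Fisher = √(L × P) = √(104.3689 × 104.4132) = 104.3911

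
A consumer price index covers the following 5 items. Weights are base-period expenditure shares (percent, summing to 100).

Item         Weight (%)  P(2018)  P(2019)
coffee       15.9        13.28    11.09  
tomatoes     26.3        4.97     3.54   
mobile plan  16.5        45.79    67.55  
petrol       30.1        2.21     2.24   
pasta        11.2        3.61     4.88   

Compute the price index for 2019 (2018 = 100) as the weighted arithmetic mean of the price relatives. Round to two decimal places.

coffee: 15.9 × (11.09/13.28) = 15.9 × 0.835090 = 13.2779
tomatoes: 26.3 × (3.54/4.97) = 26.3 × 0.712274 = 18.7328
mobile plan: 16.5 × (67.55/45.79) = 16.5 × 1.475213 = 24.3410
petrol: 30.1 × (2.24/2.21) = 30.1 × 1.013575 = 30.5086
pasta: 11.2 × (4.88/3.61) = 11.2 × 1.351801 = 15.1402
Index = Σ wᵢ·(p₁ᵢ/p₀ᵢ) = 13.2779 + 18.7328 + 24.3410 + 30.5086 + 15.1402 = 102.0005

102.00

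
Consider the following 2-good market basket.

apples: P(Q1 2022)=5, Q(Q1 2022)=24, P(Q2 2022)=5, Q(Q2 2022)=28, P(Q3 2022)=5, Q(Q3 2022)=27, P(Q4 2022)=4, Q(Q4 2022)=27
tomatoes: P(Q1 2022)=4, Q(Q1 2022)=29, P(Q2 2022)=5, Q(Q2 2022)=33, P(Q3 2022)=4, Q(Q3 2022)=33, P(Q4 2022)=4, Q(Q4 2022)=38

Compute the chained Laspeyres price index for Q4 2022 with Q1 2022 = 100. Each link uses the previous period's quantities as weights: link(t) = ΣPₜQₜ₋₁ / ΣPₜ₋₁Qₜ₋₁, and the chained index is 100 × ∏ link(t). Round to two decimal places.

Link Q1 2022→Q2 2022:
ΣP(Q2 2022)Q(Q1 2022) = 5×24 + 5×29 = 120 + 145 = 265
ΣP(Q1 2022)Q(Q1 2022) = 5×24 + 4×29 = 120 + 116 = 236
link = 265/236 = 1.122881
Link Q2 2022→Q3 2022:
ΣP(Q3 2022)Q(Q2 2022) = 5×28 + 4×33 = 140 + 132 = 272
ΣP(Q2 2022)Q(Q2 2022) = 5×28 + 5×33 = 140 + 165 = 305
link = 272/305 = 0.891803
Link Q3 2022→Q4 2022:
ΣP(Q4 2022)Q(Q3 2022) = 4×27 + 4×33 = 108 + 132 = 240
ΣP(Q3 2022)Q(Q3 2022) = 5×27 + 4×33 = 135 + 132 = 267
link = 240/267 = 0.898876
Chained index = 100 × 1.122881 × 0.891803 × 0.898876 = 90.0125

90.01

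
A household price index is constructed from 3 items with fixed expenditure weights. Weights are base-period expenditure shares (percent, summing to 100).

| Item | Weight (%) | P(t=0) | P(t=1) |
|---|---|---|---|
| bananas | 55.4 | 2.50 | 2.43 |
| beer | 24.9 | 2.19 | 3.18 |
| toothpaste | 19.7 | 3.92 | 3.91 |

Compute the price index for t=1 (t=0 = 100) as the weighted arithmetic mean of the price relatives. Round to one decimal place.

bananas: 55.4 × (2.43/2.50) = 55.4 × 0.972000 = 53.8488
beer: 24.9 × (3.18/2.19) = 24.9 × 1.452055 = 36.1562
toothpaste: 19.7 × (3.91/3.92) = 19.7 × 0.997449 = 19.6497
Index = Σ wᵢ·(p₁ᵢ/p₀ᵢ) = 53.8488 + 36.1562 + 19.6497 = 109.6547

109.7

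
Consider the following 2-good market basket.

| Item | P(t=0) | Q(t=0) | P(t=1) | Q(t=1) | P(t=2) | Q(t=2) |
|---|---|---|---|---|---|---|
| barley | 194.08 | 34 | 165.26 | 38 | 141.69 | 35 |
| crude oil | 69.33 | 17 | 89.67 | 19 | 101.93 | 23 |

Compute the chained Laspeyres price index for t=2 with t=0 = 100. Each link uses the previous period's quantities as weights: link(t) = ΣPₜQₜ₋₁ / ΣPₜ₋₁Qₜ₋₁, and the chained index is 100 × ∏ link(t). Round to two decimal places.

84.22

Link t=0→t=1:
ΣP(t=1)Q(t=0) = 165.26×34 + 89.67×17 = 5618.84 + 1524.39 = 7143.23
ΣP(t=0)Q(t=0) = 194.08×34 + 69.33×17 = 6598.72 + 1178.61 = 7777.33
link = 7143.23/7777.33 = 0.918468
Link t=1→t=2:
ΣP(t=2)Q(t=1) = 141.69×38 + 101.93×19 = 5384.22 + 1936.67 = 7320.89
ΣP(t=1)Q(t=1) = 165.26×38 + 89.67×19 = 6279.88 + 1703.73 = 7983.61
link = 7320.89/7983.61 = 0.916990
Chained index = 100 × 0.918468 × 0.916990 = 84.2226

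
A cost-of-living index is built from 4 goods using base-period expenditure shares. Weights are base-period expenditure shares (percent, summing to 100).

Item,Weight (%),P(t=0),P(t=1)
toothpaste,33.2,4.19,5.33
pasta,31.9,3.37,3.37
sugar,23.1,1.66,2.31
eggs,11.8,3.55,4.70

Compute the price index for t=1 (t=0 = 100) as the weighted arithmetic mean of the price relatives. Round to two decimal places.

121.90

toothpaste: 33.2 × (5.33/4.19) = 33.2 × 1.272076 = 42.2329
pasta: 31.9 × (3.37/3.37) = 31.9 × 1.000000 = 31.9000
sugar: 23.1 × (2.31/1.66) = 23.1 × 1.391566 = 32.1452
eggs: 11.8 × (4.70/3.55) = 11.8 × 1.323944 = 15.6225
Index = Σ wᵢ·(p₁ᵢ/p₀ᵢ) = 42.2329 + 31.9000 + 32.1452 + 15.6225 = 121.9007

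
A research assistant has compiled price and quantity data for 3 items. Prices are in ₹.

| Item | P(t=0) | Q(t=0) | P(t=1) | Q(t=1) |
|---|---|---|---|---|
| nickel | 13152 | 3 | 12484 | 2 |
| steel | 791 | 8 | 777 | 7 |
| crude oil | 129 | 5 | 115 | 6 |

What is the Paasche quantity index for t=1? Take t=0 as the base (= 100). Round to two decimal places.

Paasche quantity index uses current-period prices as weights.
ΣP(t=1)·Q(t=1) = 12484×2 + 777×7 + 115×6 = 24968 + 5439 + 690 = 31097
ΣP(t=1)·Q(t=0) = 12484×3 + 777×8 + 115×5 = 37452 + 6216 + 575 = 44243
Index = 31097 / 44243 × 100 = 70.2868

70.29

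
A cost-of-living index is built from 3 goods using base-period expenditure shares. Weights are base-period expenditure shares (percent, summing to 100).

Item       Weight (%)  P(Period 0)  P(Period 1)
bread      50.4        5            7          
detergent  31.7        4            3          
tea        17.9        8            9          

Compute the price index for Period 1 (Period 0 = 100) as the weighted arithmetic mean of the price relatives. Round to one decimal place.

114.5

bread: 50.4 × (7/5) = 50.4 × 1.400000 = 70.5600
detergent: 31.7 × (3/4) = 31.7 × 0.750000 = 23.7750
tea: 17.9 × (9/8) = 17.9 × 1.125000 = 20.1375
Index = Σ wᵢ·(p₁ᵢ/p₀ᵢ) = 70.5600 + 23.7750 + 20.1375 = 114.4725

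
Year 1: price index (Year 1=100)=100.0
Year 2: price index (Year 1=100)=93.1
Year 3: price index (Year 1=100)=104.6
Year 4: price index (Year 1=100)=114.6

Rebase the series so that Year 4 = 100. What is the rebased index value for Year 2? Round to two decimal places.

81.24

Rebased(Year 2) = 93.1 / 114.6 × 100 = 81.2391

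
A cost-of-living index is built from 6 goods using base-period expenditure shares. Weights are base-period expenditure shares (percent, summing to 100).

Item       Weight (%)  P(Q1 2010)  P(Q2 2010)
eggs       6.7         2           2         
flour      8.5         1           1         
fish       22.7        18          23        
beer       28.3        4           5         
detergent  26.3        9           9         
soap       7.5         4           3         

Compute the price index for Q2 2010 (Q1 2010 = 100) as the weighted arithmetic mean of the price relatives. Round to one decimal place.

eggs: 6.7 × (2/2) = 6.7 × 1.000000 = 6.7000
flour: 8.5 × (1/1) = 8.5 × 1.000000 = 8.5000
fish: 22.7 × (23/18) = 22.7 × 1.277778 = 29.0056
beer: 28.3 × (5/4) = 28.3 × 1.250000 = 35.3750
detergent: 26.3 × (9/9) = 26.3 × 1.000000 = 26.3000
soap: 7.5 × (3/4) = 7.5 × 0.750000 = 5.6250
Index = Σ wᵢ·(p₁ᵢ/p₀ᵢ) = 6.7000 + 8.5000 + 29.0056 + 35.3750 + 26.3000 + 5.6250 = 111.5056

111.5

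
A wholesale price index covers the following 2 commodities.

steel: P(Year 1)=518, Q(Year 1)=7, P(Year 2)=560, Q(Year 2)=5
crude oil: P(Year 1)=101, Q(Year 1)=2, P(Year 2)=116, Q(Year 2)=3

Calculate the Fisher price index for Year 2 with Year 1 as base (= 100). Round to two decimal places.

108.64

Laspeyres component (base-period weights):
ΣP(Year 2)Q(Year 1) = 560×7 + 116×2 = 3920 + 232 = 4152
ΣP(Year 1)Q(Year 1) = 518×7 + 101×2 = 3626 + 202 = 3828
L = 4152 / 3828 × 100 = 108.4639
Paasche component (current-period weights):
ΣP(Year 2)Q(Year 2) = 560×5 + 116×3 = 2800 + 348 = 3148
ΣP(Year 1)Q(Year 2) = 518×5 + 101×3 = 2590 + 303 = 2893
P = 3148 / 2893 × 100 = 108.8144
Fisher = √(L × P) = √(108.4639 × 108.8144) = 108.6390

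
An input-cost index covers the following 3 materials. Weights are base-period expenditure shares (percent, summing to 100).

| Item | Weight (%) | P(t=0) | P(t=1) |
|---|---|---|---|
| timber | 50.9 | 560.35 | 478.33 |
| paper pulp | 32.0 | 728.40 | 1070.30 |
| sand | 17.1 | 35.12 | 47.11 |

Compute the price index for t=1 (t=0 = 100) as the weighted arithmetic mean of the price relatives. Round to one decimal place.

timber: 50.9 × (478.33/560.35) = 50.9 × 0.853627 = 43.4496
paper pulp: 32.0 × (1070.30/728.40) = 32.0 × 1.469385 = 47.0203
sand: 17.1 × (47.11/35.12) = 17.1 × 1.341401 = 22.9380
Index = Σ wᵢ·(p₁ᵢ/p₀ᵢ) = 43.4496 + 47.0203 + 22.9380 = 113.4079

113.4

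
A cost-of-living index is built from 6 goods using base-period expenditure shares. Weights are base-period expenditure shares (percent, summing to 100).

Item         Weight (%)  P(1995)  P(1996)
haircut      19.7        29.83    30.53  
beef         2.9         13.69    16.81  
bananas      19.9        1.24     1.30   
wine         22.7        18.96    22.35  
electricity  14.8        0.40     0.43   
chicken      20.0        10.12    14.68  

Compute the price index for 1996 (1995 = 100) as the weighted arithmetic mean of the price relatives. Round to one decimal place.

haircut: 19.7 × (30.53/29.83) = 19.7 × 1.023466 = 20.1623
beef: 2.9 × (16.81/13.69) = 2.9 × 1.227904 = 3.5609
bananas: 19.9 × (1.30/1.24) = 19.9 × 1.048387 = 20.8629
wine: 22.7 × (22.35/18.96) = 22.7 × 1.178797 = 26.7587
electricity: 14.8 × (0.43/0.40) = 14.8 × 1.075000 = 15.9100
chicken: 20.0 × (14.68/10.12) = 20.0 × 1.450593 = 29.0119
Index = Σ wᵢ·(p₁ᵢ/p₀ᵢ) = 20.1623 + 3.5609 + 20.8629 + 26.7587 + 15.9100 + 29.0119 = 116.2667

116.3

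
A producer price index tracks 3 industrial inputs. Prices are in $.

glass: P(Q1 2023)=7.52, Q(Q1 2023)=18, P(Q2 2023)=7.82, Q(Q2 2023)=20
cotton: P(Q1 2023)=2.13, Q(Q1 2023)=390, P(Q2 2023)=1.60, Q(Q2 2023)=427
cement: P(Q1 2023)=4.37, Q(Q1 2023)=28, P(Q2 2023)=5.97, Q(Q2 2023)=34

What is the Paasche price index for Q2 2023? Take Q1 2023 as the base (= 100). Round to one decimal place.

Paasche price index uses current-period quantities as weights.
ΣP(Q2 2023)·Q(Q2 2023) = 7.82×20 + 1.60×427 + 5.97×34 = 156.4 + 683.2 + 202.98 = 1042.58
ΣP(Q1 2023)·Q(Q2 2023) = 7.52×20 + 2.13×427 + 4.37×34 = 150.4 + 909.51 + 148.58 = 1208.49
Index = 1042.58 / 1208.49 × 100 = 86.2713

86.3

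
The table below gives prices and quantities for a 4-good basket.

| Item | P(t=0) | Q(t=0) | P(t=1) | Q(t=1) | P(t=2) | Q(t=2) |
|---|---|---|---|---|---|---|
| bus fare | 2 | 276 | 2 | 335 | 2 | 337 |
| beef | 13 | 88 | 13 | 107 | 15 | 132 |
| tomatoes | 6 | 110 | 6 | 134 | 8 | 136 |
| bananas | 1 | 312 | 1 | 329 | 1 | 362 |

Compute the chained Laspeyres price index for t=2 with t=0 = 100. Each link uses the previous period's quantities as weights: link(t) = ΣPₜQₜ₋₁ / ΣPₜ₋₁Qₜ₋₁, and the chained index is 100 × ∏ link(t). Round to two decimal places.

Link t=0→t=1:
ΣP(t=1)Q(t=0) = 2×276 + 13×88 + 6×110 + 1×312 = 552 + 1144 + 660 + 312 = 2668
ΣP(t=0)Q(t=0) = 2×276 + 13×88 + 6×110 + 1×312 = 552 + 1144 + 660 + 312 = 2668
link = 2668/2668 = 1.000000
Link t=1→t=2:
ΣP(t=2)Q(t=1) = 2×335 + 15×107 + 8×134 + 1×329 = 670 + 1605 + 1072 + 329 = 3676
ΣP(t=1)Q(t=1) = 2×335 + 13×107 + 6×134 + 1×329 = 670 + 1391 + 804 + 329 = 3194
link = 3676/3194 = 1.150908
Chained index = 100 × 1.000000 × 1.150908 = 115.0908

115.09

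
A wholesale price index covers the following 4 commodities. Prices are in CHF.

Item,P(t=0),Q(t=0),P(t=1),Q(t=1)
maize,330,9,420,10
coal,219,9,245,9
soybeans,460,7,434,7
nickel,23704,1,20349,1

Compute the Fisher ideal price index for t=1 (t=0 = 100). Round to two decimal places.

Laspeyres component (base-period weights):
ΣP(t=1)Q(t=0) = 420×9 + 245×9 + 434×7 + 20349×1 = 3780 + 2205 + 3038 + 20349 = 29372
ΣP(t=0)Q(t=0) = 330×9 + 219×9 + 460×7 + 23704×1 = 2970 + 1971 + 3220 + 23704 = 31865
L = 29372 / 31865 × 100 = 92.1764
Paasche component (current-period weights):
ΣP(t=1)Q(t=1) = 420×10 + 245×9 + 434×7 + 20349×1 = 4200 + 2205 + 3038 + 20349 = 29792
ΣP(t=0)Q(t=1) = 330×10 + 219×9 + 460×7 + 23704×1 = 3300 + 1971 + 3220 + 23704 = 32195
P = 29792 / 32195 × 100 = 92.5361
Fisher = √(L × P) = √(92.1764 × 92.5361) = 92.3561

92.36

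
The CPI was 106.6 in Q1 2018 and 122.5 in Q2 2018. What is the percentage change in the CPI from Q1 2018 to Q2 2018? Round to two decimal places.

14.92%

Change = (122.5 − 106.6) / 106.6 × 100
       = 15.9 / 106.6 × 100 = 14.9156%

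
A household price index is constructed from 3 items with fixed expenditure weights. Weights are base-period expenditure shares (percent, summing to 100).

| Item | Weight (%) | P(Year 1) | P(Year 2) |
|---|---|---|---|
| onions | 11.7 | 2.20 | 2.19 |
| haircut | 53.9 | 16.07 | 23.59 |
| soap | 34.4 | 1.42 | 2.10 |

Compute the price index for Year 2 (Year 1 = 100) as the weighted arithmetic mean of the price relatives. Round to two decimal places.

141.64

onions: 11.7 × (2.19/2.20) = 11.7 × 0.995455 = 11.6468
haircut: 53.9 × (23.59/16.07) = 53.9 × 1.467953 = 79.1227
soap: 34.4 × (2.10/1.42) = 34.4 × 1.478873 = 50.8732
Index = Σ wᵢ·(p₁ᵢ/p₀ᵢ) = 11.6468 + 79.1227 + 50.8732 = 141.6427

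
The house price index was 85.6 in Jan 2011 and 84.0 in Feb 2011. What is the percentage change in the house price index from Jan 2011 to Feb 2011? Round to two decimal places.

Change = (84.0 − 85.6) / 85.6 × 100
       = -1.6 / 85.6 × 100 = -1.8692%

-1.87%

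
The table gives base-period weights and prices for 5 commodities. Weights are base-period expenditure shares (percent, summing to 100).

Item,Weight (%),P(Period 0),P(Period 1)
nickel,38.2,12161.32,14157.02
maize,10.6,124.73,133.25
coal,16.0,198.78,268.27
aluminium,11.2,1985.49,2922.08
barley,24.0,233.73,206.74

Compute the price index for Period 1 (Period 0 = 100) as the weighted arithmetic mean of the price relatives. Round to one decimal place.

nickel: 38.2 × (14157.02/12161.32) = 38.2 × 1.164102 = 44.4687
maize: 10.6 × (133.25/124.73) = 10.6 × 1.068308 = 11.3241
coal: 16.0 × (268.27/198.78) = 16.0 × 1.349582 = 21.5933
aluminium: 11.2 × (2922.08/1985.49) = 11.2 × 1.471717 = 16.4832
barley: 24.0 × (206.74/233.73) = 24.0 × 0.884525 = 21.2286
Index = Σ wᵢ·(p₁ᵢ/p₀ᵢ) = 44.4687 + 11.3241 + 21.5933 + 16.4832 + 21.2286 = 115.0979

115.1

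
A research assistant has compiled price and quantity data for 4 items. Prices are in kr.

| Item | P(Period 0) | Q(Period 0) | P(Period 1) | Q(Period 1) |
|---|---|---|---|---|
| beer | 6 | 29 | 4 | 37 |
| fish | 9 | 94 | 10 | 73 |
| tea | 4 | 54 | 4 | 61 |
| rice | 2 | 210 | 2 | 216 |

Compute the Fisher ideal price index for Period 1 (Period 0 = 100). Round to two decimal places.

Laspeyres component (base-period weights):
ΣP(Period 1)Q(Period 0) = 4×29 + 10×94 + 4×54 + 2×210 = 116 + 940 + 216 + 420 = 1692
ΣP(Period 0)Q(Period 0) = 6×29 + 9×94 + 4×54 + 2×210 = 174 + 846 + 216 + 420 = 1656
L = 1692 / 1656 × 100 = 102.1739
Paasche component (current-period weights):
ΣP(Period 1)Q(Period 1) = 4×37 + 10×73 + 4×61 + 2×216 = 148 + 730 + 244 + 432 = 1554
ΣP(Period 0)Q(Period 1) = 6×37 + 9×73 + 4×61 + 2×216 = 222 + 657 + 244 + 432 = 1555
P = 1554 / 1555 × 100 = 99.9357
Fisher = √(L × P) = √(102.1739 × 99.9357) = 101.0486

101.05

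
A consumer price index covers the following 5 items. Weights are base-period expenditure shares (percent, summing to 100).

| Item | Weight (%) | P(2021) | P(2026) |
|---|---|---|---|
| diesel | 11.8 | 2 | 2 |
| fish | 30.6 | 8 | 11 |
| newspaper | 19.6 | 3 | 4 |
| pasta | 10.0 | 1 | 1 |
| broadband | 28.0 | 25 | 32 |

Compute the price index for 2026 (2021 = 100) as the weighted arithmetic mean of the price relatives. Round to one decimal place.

125.8

diesel: 11.8 × (2/2) = 11.8 × 1.000000 = 11.8000
fish: 30.6 × (11/8) = 30.6 × 1.375000 = 42.0750
newspaper: 19.6 × (4/3) = 19.6 × 1.333333 = 26.1333
pasta: 10.0 × (1/1) = 10.0 × 1.000000 = 10.0000
broadband: 28.0 × (32/25) = 28.0 × 1.280000 = 35.8400
Index = Σ wᵢ·(p₁ᵢ/p₀ᵢ) = 11.8000 + 42.0750 + 26.1333 + 10.0000 + 35.8400 = 125.8483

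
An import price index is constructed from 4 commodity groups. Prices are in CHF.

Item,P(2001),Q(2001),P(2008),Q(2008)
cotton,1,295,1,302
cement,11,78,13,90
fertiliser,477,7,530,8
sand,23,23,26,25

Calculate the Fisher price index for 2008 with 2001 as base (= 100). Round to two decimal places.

Laspeyres component (base-period weights):
ΣP(2008)Q(2001) = 1×295 + 13×78 + 530×7 + 26×23 = 295 + 1014 + 3710 + 598 = 5617
ΣP(2001)Q(2001) = 1×295 + 11×78 + 477×7 + 23×23 = 295 + 858 + 3339 + 529 = 5021
L = 5617 / 5021 × 100 = 111.8701
Paasche component (current-period weights):
ΣP(2008)Q(2008) = 1×302 + 13×90 + 530×8 + 26×25 = 302 + 1170 + 4240 + 650 = 6362
ΣP(2001)Q(2008) = 1×302 + 11×90 + 477×8 + 23×25 = 302 + 990 + 3816 + 575 = 5683
P = 6362 / 5683 × 100 = 111.9479
Fisher = √(L × P) = √(111.8701 × 111.9479) = 111.9090

111.91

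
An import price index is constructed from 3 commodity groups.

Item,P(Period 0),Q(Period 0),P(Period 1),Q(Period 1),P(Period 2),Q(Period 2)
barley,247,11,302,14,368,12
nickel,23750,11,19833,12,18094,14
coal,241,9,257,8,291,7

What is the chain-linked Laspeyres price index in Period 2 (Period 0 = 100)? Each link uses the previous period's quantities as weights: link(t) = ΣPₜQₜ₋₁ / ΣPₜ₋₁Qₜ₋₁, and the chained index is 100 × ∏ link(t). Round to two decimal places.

Link Period 0→Period 1:
ΣP(Period 1)Q(Period 0) = 302×11 + 19833×11 + 257×9 = 3322 + 218163 + 2313 = 223798
ΣP(Period 0)Q(Period 0) = 247×11 + 23750×11 + 241×9 = 2717 + 261250 + 2169 = 266136
link = 223798/266136 = 0.840916
Link Period 1→Period 2:
ΣP(Period 2)Q(Period 1) = 368×14 + 18094×12 + 291×8 = 5152 + 217128 + 2328 = 224608
ΣP(Period 1)Q(Period 1) = 302×14 + 19833×12 + 257×8 = 4228 + 237996 + 2056 = 244280
link = 224608/244280 = 0.919469
Chained index = 100 × 0.840916 × 0.919469 = 77.3197

77.32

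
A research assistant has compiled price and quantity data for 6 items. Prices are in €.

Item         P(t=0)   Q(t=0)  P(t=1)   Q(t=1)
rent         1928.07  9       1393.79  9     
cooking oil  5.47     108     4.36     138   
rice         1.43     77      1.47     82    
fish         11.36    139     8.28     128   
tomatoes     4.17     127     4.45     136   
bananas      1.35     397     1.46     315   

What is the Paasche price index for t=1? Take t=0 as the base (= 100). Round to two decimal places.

74.46

Paasche price index uses current-period quantities as weights.
ΣP(t=1)·Q(t=1) = 1393.79×9 + 4.36×138 + 1.47×82 + 8.28×128 + 4.45×136 + 1.46×315 = 12544.11 + 601.68 + 120.54 + 1059.84 + 605.2 + 459.9 = 15391.27
ΣP(t=0)·Q(t=1) = 1928.07×9 + 5.47×138 + 1.43×82 + 11.36×128 + 4.17×136 + 1.35×315 = 17352.63 + 754.86 + 117.26 + 1454.08 + 567.12 + 425.25 = 20671.2
Index = 15391.27 / 20671.2 × 100 = 74.4576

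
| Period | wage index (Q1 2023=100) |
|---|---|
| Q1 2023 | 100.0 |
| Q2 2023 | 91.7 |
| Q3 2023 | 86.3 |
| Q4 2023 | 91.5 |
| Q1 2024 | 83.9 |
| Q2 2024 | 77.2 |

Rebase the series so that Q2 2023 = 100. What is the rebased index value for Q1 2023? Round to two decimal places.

Rebased(Q1 2023) = 100.0 / 91.7 × 100 = 109.0513

109.05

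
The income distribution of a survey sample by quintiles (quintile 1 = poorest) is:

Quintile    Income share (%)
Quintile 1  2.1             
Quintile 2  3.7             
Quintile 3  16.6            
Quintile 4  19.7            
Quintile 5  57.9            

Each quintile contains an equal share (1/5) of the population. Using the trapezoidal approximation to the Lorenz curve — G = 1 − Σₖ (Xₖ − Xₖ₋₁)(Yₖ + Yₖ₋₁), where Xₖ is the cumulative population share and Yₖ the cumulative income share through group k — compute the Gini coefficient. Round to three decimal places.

0.510

Cumulative income shares Yₖ: 0.0210, 0.0580, 0.2240, 0.4210, 1.0000
Σ (Xₖ−Xₖ₋₁)(Yₖ+Yₖ₋₁) = (1/5)(0.0210+0.0000) + (1/5)(0.0580+0.0210) + (1/5)(0.2240+0.0580) + (1/5)(0.4210+0.2240) + (1/5)(1.0000+0.4210)
  = 0.0042 + 0.0158 + 0.0564 + 0.1290 + 0.2842 = 0.4896
G = 1 − 0.4896 = 0.5104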